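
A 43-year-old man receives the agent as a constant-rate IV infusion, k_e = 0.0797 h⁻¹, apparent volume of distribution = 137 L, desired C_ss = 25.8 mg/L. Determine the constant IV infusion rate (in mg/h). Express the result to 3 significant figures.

282 mg/h

CL = k × Vd = 0.07970 × 137 = 10.92 L/h
At steady state, infusion rate R₀ = Css × CL = 25.8 × 10.92 = 281.7 mg/h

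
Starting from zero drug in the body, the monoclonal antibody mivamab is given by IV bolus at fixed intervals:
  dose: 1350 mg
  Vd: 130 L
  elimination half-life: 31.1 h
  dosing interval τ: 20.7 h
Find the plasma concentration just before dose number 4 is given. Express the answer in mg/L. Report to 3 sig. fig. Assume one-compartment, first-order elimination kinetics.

13.3 mg/L

C₀ per dose = Dose / Vd = 1350 / 130 = 10.38 mg/L
k = ln2 / t½ = 0.693147 / 31.1 = 0.02229 h⁻¹
Fraction remaining after one interval: r = e^(−kτ) = e^(−0.02229 × 20.7) = 0.6304
Before dose 4, 3 doses have been given (aged 1τ, 2τ, 3τ).
C_trough = C₀ × (r + r² + … + r^3) = C₀ × r(1−r^3)/(1−r)
        = 10.38 × 0.6304 × (1 − 0.2505) / (1 − 0.6304) = 13.27 mg/L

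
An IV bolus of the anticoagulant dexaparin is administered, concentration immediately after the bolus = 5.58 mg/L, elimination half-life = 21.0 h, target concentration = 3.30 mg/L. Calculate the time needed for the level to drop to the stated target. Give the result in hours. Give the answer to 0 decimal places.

k = ln2 / t½ = 0.693147 / 21.0 = 0.03301 h⁻¹
t = ln(C₀ / C) / k = ln(5.580 / 3.30) / 0.03301
  = ln(1.691) / 0.03301 = 0.5253 / 0.03301 = 15.91 h

16 h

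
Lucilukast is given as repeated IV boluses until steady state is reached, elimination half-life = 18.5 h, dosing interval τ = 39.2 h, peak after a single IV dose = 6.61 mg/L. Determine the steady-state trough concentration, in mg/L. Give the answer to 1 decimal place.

2.0 mg/L

k = ln2 / t½ = 0.693147 / 18.5 = 0.03747 h⁻¹
e^(−kτ) = e^(−0.03747 × 39.2) = 0.2302
Accumulation ratio R = 1 / (1 − e^(−kτ)) = 1 / (1 − 0.2302) = 1.299
Steady-state trough = C₀ × R × e^(−kτ) = 6.61 × 1.299 × 0.2302 = 1.977 mg/L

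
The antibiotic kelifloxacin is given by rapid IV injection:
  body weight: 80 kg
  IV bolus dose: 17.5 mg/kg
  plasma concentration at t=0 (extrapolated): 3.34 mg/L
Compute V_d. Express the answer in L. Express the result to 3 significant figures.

419 L

Dose = 17.5 × 80 = 1400 mg
Vd = Dose / C₀ = 1400 / 3.34 = 419.2 L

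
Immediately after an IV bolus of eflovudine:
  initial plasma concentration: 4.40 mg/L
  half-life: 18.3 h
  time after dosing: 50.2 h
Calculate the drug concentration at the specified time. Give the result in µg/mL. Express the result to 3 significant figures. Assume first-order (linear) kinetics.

k = ln2 / t½ = 0.693147 / 18.3 = 0.03788 h⁻¹
C = C₀ · e^(−k·t) = 4.400 × e^(−0.03788 × 50.2)
  = 4.400 × 0.1493 = 0.6569 mg/L
(0.6569 mg/L = 0.6569 µg/mL)

0.657 µg/mL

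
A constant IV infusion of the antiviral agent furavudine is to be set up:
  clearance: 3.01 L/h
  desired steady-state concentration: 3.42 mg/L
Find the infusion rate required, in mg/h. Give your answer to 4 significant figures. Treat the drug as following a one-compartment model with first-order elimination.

At steady state, infusion rate R₀ = Css × CL = 3.42 × 3.010 = 10.29 mg/h

10.29 mg/h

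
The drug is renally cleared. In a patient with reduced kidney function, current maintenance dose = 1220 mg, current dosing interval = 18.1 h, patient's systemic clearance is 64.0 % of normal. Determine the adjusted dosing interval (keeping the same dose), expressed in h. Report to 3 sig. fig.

28.3 h

To keep the same average steady-state level, dosing rate must scale with clearance.
CL ratio = 64.0 / 100 = 0.6400
New interval (same dose) = 18.1 / 0.6400 = 28.28 h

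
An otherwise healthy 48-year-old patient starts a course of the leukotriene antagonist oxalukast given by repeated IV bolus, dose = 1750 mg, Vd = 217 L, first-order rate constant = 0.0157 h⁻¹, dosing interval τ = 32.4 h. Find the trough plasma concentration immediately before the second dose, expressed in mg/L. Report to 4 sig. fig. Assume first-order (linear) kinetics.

C₀ per dose = Dose / Vd = 1750 / 217 = 8.065 mg/L
Fraction remaining after one interval: r = e^(−kτ) = e^(−0.01570 × 32.4) = 0.6013
Before dose 2, 1 dose has been given (aged 1τ).
C_trough = C₀ × r = 8.065 × 0.6013 = 4.849 mg/L

4.849 mg/L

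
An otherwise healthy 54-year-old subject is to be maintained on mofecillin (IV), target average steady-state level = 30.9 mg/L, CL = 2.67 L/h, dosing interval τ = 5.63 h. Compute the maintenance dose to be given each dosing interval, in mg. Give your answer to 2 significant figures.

At steady state, Dose/τ = Css × CL.
Dose = Css × CL × τ = 30.9 × 2.670 × 5.63 = 464.5 mg

460 mg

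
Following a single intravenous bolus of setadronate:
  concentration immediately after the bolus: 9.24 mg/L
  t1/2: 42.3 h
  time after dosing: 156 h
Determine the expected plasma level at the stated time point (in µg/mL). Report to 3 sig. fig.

0.717 µg/mL

k = ln2 / t½ = 0.693147 / 42.3 = 0.01639 h⁻¹
C = C₀ · e^(−k·t) = 9.240 × e^(−0.01639 × 156)
  = 9.240 × 0.07755 = 0.7166 mg/L
(0.7166 mg/L = 0.7166 µg/mL)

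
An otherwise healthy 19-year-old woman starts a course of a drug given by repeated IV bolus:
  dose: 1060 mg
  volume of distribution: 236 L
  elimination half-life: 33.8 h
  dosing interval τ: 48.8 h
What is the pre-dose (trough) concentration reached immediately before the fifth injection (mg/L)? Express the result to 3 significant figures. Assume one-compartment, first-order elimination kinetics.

2.56 mg/L

C₀ per dose = Dose / Vd = 1060 / 236 = 4.492 mg/L
k = ln2 / t½ = 0.693147 / 33.8 = 0.02051 h⁻¹
Fraction remaining after one interval: r = e^(−kτ) = e^(−0.02051 × 48.8) = 0.3676
Before dose 5, 4 doses have been given (aged 1τ, 2τ, 3τ, 4τ).
C_trough = C₀ × (r + r² + … + r^4) = C₀ × r(1−r^4)/(1−r)
        = 4.492 × 0.3676 × (1 − 0.01826) / (1 − 0.3676) = 2.563 mg/L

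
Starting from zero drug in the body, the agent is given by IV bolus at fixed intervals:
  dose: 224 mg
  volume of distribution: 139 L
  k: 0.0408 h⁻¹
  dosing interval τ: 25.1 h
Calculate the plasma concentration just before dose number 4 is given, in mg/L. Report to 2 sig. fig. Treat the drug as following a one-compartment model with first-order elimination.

C₀ per dose = Dose / Vd = 224 / 139 = 1.612 mg/L
Fraction remaining after one interval: r = e^(−kτ) = e^(−0.04080 × 25.1) = 0.3591
Before dose 4, 3 doses have been given (aged 1τ, 2τ, 3τ).
C_trough = C₀ × (r + r² + … + r^3) = C₀ × r(1−r^3)/(1−r)
        = 1.612 × 0.3591 × (1 − 0.04631) / (1 − 0.3591) = 0.8614 mg/L

0.86 mg/L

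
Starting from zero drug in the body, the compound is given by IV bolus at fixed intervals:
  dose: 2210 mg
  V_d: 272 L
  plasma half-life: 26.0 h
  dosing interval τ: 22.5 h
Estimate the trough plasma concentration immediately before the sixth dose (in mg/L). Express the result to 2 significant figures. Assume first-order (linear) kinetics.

9.4 mg/L

C₀ per dose = Dose / Vd = 2210 / 272 = 8.125 mg/L
k = ln2 / t½ = 0.693147 / 26.0 = 0.02666 h⁻¹
Fraction remaining after one interval: r = e^(−kτ) = e^(−0.02666 × 22.5) = 0.5489
Before dose 6, 5 doses have been given (aged 1τ, 2τ, 3τ, 4τ, 5τ).
C_trough = C₀ × (r + r² + … + r^5) = C₀ × r(1−r^5)/(1−r)
        = 8.125 × 0.5489 × (1 − 0.04983) / (1 − 0.5489) = 9.394 mg/L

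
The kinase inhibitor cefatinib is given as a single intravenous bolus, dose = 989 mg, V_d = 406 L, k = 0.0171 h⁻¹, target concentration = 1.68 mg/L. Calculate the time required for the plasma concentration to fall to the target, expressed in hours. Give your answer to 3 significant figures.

C₀ = Dose / Vd = 989.0 / 406 = 2.436 mg/L
t = ln(C₀ / C) / k = ln(2.436 / 1.68) / 0.01710
  = ln(1.450) / 0.01710 = 0.3716 / 0.01710 = 21.73 h

21.7 h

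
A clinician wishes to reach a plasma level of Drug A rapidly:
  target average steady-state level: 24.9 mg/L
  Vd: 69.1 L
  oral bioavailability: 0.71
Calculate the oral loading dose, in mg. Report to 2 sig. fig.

2400 mg

LD = Css × Vd / F = 24.9 × 69.1 / 0.71 = 2423 mg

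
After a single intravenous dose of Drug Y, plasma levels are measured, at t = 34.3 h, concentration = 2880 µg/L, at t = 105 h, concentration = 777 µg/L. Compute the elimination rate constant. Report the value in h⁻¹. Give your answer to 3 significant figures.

0.0185 h⁻¹

k = ln(C₁/C₂) / (t₂ − t₁) = ln(2880/777) / (105 − 34.3)
  = 1.310 / 70.70 = 0.01853 h⁻¹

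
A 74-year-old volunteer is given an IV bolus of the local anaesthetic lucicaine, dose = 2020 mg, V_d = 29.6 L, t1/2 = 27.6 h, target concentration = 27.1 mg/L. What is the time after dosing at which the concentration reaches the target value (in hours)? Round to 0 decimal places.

C₀ = Dose / Vd = 2020 / 29.6 = 68.24 mg/L
k = ln2 / t½ = 0.693147 / 27.6 = 0.02511 h⁻¹
t = ln(C₀ / C) / k = ln(68.24 / 27.1) / 0.02511
  = ln(2.518) / 0.02511 = 0.9235 / 0.02511 = 36.78 h

37 h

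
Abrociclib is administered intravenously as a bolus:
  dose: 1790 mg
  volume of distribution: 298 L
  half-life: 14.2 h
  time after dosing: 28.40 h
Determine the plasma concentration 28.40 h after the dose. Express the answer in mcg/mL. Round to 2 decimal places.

1.50 mcg/mL

C₀ = Dose / Vd = 1790 / 298 = 6.007 mg/L
k = ln2 / t½ = 0.693147 / 14.2 = 0.04881 h⁻¹
t / t½ = 28.40 / 14.2 = 2 half-lives
C = C₀ × (1/2)^2 = 6.007 × 0.2500 = 1.502 mg/L
(1.502 mg/L = 1.502 mcg/mL)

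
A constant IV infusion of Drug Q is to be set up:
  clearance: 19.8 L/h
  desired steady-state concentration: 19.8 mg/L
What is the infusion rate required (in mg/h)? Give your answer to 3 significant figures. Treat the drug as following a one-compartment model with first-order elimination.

392 mg/h

At steady state, infusion rate R₀ = Css × CL = 19.8 × 19.80 = 392.0 mg/h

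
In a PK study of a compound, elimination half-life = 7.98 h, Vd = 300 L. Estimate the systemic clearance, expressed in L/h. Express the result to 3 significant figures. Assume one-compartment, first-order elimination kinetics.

k = ln2 / t½ = 0.693147 / 7.98 = 0.08686 h⁻¹
CL = k × Vd = 0.08686 × 300 = 26.06 L/h

26.1 L/h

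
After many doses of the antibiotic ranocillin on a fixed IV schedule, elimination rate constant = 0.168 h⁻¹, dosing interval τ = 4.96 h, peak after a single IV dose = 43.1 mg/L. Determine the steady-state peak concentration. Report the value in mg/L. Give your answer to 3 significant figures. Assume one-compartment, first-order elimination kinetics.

e^(−kτ) = e^(−0.1680 × 4.96) = 0.4346
Accumulation ratio R = 1 / (1 − e^(−kτ)) = 1 / (1 − 0.4346) = 1.769
Steady-state peak = C₀ × R = 43.1 × 1.769 = 76.24 mg/L

76.2 mg/L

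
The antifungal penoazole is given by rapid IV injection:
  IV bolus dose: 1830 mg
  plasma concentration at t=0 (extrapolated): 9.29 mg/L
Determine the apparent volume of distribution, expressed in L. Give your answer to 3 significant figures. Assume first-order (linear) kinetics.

Vd = Dose / C₀ = 1830 / 9.29 = 197.0 L

197 L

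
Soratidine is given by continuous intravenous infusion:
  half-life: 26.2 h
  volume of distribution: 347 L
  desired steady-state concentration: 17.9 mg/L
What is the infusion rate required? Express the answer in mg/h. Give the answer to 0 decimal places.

164 mg/h

k = ln2 / t½ = 0.693147 / 26.2 = 0.02646 h⁻¹
CL = k × Vd = 0.02646 × 347 = 9.182 L/h
At steady state, infusion rate R₀ = Css × CL = 17.9 × 9.182 = 164.4 mg/h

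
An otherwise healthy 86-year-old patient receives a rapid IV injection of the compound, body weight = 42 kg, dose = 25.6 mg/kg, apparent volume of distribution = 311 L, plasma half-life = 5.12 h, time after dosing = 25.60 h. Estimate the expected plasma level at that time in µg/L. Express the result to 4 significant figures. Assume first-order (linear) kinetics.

108.0 µg/L

Total dose = 25.6 × 42 = 1075 mg
C₀ = Dose / Vd = 1075 / 311 = 3.457 mg/L
k = ln2 / t½ = 0.693147 / 5.12 = 0.1354 h⁻¹
t / t½ = 25.60 / 5.12 = 5 half-lives
C = C₀ × (1/2)^5 = 3.457 × 0.03125 = 0.1080 mg/L
Convert: 0.1080 mg/L × 1000 = 108.0 µg/L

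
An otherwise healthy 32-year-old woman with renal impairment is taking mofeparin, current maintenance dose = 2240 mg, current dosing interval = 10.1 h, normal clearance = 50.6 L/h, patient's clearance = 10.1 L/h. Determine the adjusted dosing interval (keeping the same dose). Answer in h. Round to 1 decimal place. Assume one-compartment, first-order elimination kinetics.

50.6 h

To keep the same average steady-state level, dosing rate must scale with clearance.
CL ratio = 10.1 / 50.6 = 0.1996
New interval (same dose) = 10.1 / 0.1996 = 50.60 h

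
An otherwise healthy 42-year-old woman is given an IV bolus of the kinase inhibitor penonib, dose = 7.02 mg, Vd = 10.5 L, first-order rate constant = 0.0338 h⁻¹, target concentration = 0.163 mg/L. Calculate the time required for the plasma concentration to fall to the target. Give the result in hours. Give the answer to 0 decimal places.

42 h

C₀ = Dose / Vd = 7.020 / 10.5 = 0.6686 mg/L
t = ln(C₀ / C) / k = ln(0.6686 / 0.163) / 0.03380
  = ln(4.102) / 0.03380 = 1.411 / 0.03380 = 41.75 h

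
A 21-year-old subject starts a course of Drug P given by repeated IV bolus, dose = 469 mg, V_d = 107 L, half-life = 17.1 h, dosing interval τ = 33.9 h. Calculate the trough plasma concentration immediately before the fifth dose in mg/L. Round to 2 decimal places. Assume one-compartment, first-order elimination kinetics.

C₀ per dose = Dose / Vd = 469 / 107 = 4.383 mg/L
k = ln2 / t½ = 0.693147 / 17.1 = 0.04053 h⁻¹
Fraction remaining after one interval: r = e^(−kτ) = e^(−0.04053 × 33.9) = 0.2531
Before dose 5, 4 doses have been given (aged 1τ, 2τ, 3τ, 4τ).
C_trough = C₀ × (r + r² + … + r^4) = C₀ × r(1−r^4)/(1−r)
        = 4.383 × 0.2531 × (1 − 0.004104) / (1 − 0.2531) = 1.479 mg/L

1.48 mg/L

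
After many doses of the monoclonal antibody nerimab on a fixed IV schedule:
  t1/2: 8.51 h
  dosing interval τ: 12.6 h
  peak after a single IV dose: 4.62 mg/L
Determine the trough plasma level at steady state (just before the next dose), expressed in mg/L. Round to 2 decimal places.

2.58 mg/L

k = ln2 / t½ = 0.693147 / 8.51 = 0.08145 h⁻¹
e^(−kτ) = e^(−0.08145 × 12.6) = 0.3583
Accumulation ratio R = 1 / (1 − e^(−kτ)) = 1 / (1 − 0.3583) = 1.558
Steady-state trough = C₀ × R × e^(−kτ) = 4.62 × 1.558 × 0.3583 = 2.579 mg/L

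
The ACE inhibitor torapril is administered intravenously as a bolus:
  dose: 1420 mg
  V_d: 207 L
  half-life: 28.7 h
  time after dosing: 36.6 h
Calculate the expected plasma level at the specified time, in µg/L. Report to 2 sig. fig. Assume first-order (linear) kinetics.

2800 µg/L

C₀ = Dose / Vd = 1420 / 207 = 6.860 mg/L
k = ln2 / t½ = 0.693147 / 28.7 = 0.02415 h⁻¹
C = C₀ · e^(−k·t) = 6.860 × e^(−0.02415 × 36.6)
  = 6.860 × 0.4132 = 2.835 mg/L
Convert: 2.835 mg/L × 1000 = 2835 µg/L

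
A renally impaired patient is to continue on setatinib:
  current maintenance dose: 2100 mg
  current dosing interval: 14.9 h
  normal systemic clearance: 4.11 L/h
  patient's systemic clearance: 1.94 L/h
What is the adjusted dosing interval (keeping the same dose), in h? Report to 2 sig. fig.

To keep the same average steady-state level, dosing rate must scale with clearance.
CL ratio = 1.94 / 4.11 = 0.4720
New interval (same dose) = 14.9 / 0.4720 = 31.57 h

32 h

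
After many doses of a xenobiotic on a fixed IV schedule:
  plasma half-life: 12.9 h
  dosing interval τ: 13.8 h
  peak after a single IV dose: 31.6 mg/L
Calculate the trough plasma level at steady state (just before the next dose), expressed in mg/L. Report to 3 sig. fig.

k = ln2 / t½ = 0.693147 / 12.9 = 0.05373 h⁻¹
e^(−kτ) = e^(−0.05373 × 13.8) = 0.4764
Accumulation ratio R = 1 / (1 − e^(−kτ)) = 1 / (1 − 0.4764) = 1.910
Steady-state trough = C₀ × R × e^(−kτ) = 31.6 × 1.910 × 0.4764 = 28.75 mg/L

28.8 mg/L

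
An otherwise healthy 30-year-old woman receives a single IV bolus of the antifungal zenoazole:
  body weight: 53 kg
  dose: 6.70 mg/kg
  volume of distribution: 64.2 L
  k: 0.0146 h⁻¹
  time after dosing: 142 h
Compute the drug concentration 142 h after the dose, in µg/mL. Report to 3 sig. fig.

Total dose = 6.70 × 53 = 355.1 mg
C₀ = Dose / Vd = 355.1 / 64.2 = 5.531 mg/L
C = C₀ · e^(−k·t) = 5.531 × e^(−0.01460 × 142)
  = 5.531 × 0.1258 = 0.6958 mg/L
(0.6958 mg/L = 0.6958 µg/mL)

0.696 µg/mL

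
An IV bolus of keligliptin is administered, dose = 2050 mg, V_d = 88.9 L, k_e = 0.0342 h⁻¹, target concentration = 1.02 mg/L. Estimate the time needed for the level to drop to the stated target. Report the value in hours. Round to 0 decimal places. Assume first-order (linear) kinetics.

91 h

C₀ = Dose / Vd = 2050 / 88.9 = 23.06 mg/L
t = ln(C₀ / C) / k = ln(23.06 / 1.02) / 0.03420
  = ln(22.61) / 0.03420 = 3.118 / 0.03420 = 91.17 h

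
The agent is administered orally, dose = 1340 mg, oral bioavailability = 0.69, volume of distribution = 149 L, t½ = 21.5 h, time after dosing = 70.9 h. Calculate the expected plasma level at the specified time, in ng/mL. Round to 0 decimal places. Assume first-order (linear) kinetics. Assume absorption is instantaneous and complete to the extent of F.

631 ng/mL

Amount reaching circulation = F × Dose = 0.69 × 1340 = 924.6 mg
C₀ = F·Dose / Vd = 924.6 / 149 = 6.205 mg/L
k = ln2 / t½ = 0.693147 / 21.5 = 0.03224 h⁻¹
C = C₀ · e^(−k·t) = 6.205 × e^(−0.03224 × 70.9)
  = 6.205 × 0.1017 = 0.6310 mg/L
Convert: 0.6310 mg/L × 1000 = 631.0 ng/mL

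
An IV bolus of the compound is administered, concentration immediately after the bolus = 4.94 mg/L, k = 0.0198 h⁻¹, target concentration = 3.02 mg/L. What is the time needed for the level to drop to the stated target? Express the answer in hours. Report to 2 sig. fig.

25 h

t = ln(C₀ / C) / k = ln(4.940 / 3.02) / 0.01980
  = ln(1.636) / 0.01980 = 0.4923 / 0.01980 = 24.86 h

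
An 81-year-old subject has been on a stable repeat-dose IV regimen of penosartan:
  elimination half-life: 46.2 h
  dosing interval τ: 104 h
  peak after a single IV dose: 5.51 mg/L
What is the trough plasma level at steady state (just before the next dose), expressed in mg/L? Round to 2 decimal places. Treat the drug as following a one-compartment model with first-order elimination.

k = ln2 / t½ = 0.693147 / 46.2 = 0.01500 h⁻¹
e^(−kτ) = e^(−0.01500 × 104) = 0.2101
Accumulation ratio R = 1 / (1 − e^(−kτ)) = 1 / (1 − 0.2101) = 1.266
Steady-state trough = C₀ × R × e^(−kτ) = 5.51 × 1.266 × 0.2101 = 1.466 mg/L

1.47 mg/L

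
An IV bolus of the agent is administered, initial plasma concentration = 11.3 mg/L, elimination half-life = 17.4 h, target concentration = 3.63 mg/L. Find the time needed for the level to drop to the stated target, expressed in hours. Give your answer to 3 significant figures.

k = ln2 / t½ = 0.693147 / 17.4 = 0.03984 h⁻¹
t = ln(C₀ / C) / k = ln(11.30 / 3.63) / 0.03984
  = ln(3.113) / 0.03984 = 1.136 / 0.03984 = 28.51 h

28.5 h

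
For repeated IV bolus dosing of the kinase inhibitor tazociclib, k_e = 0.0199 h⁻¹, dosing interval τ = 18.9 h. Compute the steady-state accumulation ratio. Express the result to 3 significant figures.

3.19

e^(−kτ) = e^(−0.01990 × 18.9) = 0.6865
Accumulation ratio R = 1 / (1 − e^(−kτ)) = 1 / (1 − 0.6865) = 3.190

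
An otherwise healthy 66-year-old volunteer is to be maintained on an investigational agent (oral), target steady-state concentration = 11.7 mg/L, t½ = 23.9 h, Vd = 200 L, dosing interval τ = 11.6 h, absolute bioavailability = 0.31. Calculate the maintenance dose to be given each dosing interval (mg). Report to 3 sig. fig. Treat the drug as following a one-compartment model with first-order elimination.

k = ln2 / t½ = 0.693147 / 23.9 = 0.02900 h⁻¹
CL = k × Vd = 0.02900 × 200 = 5.800 L/h
At steady state, F × (Dose/τ) = Css × CL.
Dose = Css × CL × τ / F = 11.7 × 5.800 × 11.6 / 0.31 = 2539 mg

2540 mg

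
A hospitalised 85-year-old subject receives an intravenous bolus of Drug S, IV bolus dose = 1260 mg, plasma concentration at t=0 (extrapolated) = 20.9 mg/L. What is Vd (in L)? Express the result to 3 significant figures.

60.3 L

Vd = Dose / C₀ = 1260 / 20.9 = 60.29 L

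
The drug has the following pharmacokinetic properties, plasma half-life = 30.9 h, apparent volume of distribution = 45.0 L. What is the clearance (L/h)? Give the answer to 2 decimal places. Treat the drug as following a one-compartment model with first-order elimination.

k = ln2 / t½ = 0.693147 / 30.9 = 0.02243 h⁻¹
CL = k × Vd = 0.02243 × 45.0 = 1.009 L/h

1.01 L/h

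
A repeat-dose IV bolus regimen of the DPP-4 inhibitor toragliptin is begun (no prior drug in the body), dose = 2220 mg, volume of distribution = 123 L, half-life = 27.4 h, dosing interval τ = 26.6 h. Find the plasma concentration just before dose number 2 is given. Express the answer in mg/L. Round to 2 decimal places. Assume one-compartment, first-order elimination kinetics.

C₀ per dose = Dose / Vd = 2220 / 123 = 18.05 mg/L
k = ln2 / t½ = 0.693147 / 27.4 = 0.02530 h⁻¹
Fraction remaining after one interval: r = e^(−kτ) = e^(−0.02530 × 26.6) = 0.5102
Before dose 2, 1 dose has been given (aged 1τ).
C_trough = C₀ × r = 18.05 × 0.5102 = 9.209 mg/L

9.21 mg/L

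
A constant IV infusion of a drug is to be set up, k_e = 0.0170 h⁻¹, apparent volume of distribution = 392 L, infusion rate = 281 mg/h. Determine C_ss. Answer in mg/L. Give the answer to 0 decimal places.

42 mg/L

CL = k × Vd = 0.01700 × 392 = 6.664 L/h
At steady state Css = R₀ / CL = 281 / 6.664 = 42.17 mg/L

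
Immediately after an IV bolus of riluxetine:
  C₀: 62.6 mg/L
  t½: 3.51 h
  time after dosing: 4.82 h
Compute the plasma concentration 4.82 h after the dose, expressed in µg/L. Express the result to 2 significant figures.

24000 µg/L

k = ln2 / t½ = 0.693147 / 3.51 = 0.1975 h⁻¹
C = C₀ · e^(−k·t) = 62.60 × e^(−0.1975 × 4.82)
  = 62.60 × 0.3860 = 24.16 mg/L
Convert: 24.16 mg/L × 1000 = 24160 µg/L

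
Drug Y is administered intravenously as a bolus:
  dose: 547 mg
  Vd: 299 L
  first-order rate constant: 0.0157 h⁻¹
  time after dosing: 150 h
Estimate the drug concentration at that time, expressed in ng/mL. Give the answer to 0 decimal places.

C₀ = Dose / Vd = 547.0 / 299 = 1.829 mg/L
C = C₀ · e^(−k·t) = 1.829 × e^(−0.01570 × 150)
  = 1.829 × 0.09489 = 0.1736 mg/L
Convert: 0.1736 mg/L × 1000 = 173.6 ng/mL

174 ng/mL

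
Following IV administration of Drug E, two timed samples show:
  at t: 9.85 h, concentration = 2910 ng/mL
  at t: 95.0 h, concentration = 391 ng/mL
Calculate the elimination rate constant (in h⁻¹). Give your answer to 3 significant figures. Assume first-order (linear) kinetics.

0.0236 h⁻¹

k = ln(C₁/C₂) / (t₂ − t₁) = ln(2910/391) / (95.0 − 9.85)
  = 2.007 / 85.15 = 0.02357 h⁻¹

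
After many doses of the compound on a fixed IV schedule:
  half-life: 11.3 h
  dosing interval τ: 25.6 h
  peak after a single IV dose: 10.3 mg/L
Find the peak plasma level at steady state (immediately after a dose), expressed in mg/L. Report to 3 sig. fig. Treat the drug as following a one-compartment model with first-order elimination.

13.0 mg/L

k = ln2 / t½ = 0.693147 / 11.3 = 0.06134 h⁻¹
e^(−kτ) = e^(−0.06134 × 25.6) = 0.2080
Accumulation ratio R = 1 / (1 − e^(−kτ)) = 1 / (1 − 0.2080) = 1.263
Steady-state peak = C₀ × R = 10.3 × 1.263 = 13.01 mg/L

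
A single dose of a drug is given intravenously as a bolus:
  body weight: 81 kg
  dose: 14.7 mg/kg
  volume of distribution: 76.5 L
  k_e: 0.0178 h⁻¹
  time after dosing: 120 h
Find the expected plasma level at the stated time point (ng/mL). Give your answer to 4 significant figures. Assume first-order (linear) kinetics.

Total dose = 14.7 × 81 = 1191 mg
C₀ = Dose / Vd = 1191 / 76.5 = 15.57 mg/L
C = C₀ · e^(−k·t) = 15.57 × e^(−0.01780 × 120)
  = 15.57 × 0.1181 = 1.839 mg/L
Convert: 1.839 mg/L × 1000 = 1839 ng/mL

1839 ng/mL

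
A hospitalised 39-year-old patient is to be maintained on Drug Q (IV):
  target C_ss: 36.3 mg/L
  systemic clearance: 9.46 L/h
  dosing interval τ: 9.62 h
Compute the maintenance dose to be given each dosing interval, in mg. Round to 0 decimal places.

At steady state, Dose/τ = Css × CL.
Dose = Css × CL × τ = 36.3 × 9.460 × 9.62 = 3303 mg

3303 mg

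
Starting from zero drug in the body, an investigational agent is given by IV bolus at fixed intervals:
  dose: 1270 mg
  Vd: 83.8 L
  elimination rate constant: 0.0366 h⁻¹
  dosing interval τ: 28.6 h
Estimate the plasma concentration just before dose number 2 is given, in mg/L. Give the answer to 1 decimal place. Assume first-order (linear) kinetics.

5.3 mg/L

C₀ per dose = Dose / Vd = 1270 / 83.8 = 15.16 mg/L
Fraction remaining after one interval: r = e^(−kτ) = e^(−0.03660 × 28.6) = 0.3511
Before dose 2, 1 dose has been given (aged 1τ).
C_trough = C₀ × r = 15.16 × 0.3511 = 5.323 mg/L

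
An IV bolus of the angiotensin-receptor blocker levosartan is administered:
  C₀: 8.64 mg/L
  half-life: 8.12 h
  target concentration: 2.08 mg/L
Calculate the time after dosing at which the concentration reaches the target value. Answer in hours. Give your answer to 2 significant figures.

k = ln2 / t½ = 0.693147 / 8.12 = 0.08536 h⁻¹
t = ln(C₀ / C) / k = ln(8.640 / 2.08) / 0.08536
  = ln(4.154) / 0.08536 = 1.424 / 0.08536 = 16.68 h

17 h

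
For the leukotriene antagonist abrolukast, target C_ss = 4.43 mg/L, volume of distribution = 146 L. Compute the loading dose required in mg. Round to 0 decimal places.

647 mg

LD = Css × Vd = 4.43 × 146 = 646.8 mg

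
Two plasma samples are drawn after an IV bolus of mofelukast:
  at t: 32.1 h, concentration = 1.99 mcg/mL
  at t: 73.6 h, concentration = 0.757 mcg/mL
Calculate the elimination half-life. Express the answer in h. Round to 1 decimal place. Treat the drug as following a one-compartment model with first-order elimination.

k = ln(C₁/C₂) / (t₂ − t₁) = ln(1.99/0.757) / (73.6 − 32.1)
  = 0.9665 / 41.50 = 0.02329 h⁻¹
t½ = ln2 / k = 0.693147 / 0.02329 = 29.76 h

29.8 h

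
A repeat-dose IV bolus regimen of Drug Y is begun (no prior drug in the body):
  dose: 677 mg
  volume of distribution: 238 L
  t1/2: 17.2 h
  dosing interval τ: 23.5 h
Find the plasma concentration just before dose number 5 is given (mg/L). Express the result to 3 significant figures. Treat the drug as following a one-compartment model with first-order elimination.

1.76 mg/L

C₀ per dose = Dose / Vd = 677 / 238 = 2.845 mg/L
k = ln2 / t½ = 0.693147 / 17.2 = 0.04030 h⁻¹
Fraction remaining after one interval: r = e^(−kτ) = e^(−0.04030 × 23.5) = 0.3879
Before dose 5, 4 doses have been given (aged 1τ, 2τ, 3τ, 4τ).
C_trough = C₀ × (r + r² + … + r^4) = C₀ × r(1−r^4)/(1−r)
        = 2.845 × 0.3879 × (1 − 0.02264) / (1 − 0.3879) = 1.762 mg/L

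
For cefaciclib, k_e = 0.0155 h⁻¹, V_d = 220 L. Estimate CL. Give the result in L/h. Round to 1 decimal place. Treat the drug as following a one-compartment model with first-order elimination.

3.4 L/h

CL = k × Vd = 0.0155 × 220 = 3.410 L/h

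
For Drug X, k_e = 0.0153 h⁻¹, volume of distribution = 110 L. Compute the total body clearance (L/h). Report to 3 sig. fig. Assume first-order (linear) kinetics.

1.68 L/h

CL = k × Vd = 0.0153 × 110 = 1.683 L/h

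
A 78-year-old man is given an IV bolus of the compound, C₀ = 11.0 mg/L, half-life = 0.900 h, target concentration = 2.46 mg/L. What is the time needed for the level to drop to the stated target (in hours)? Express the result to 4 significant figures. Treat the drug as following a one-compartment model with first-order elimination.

1.945 h

k = ln2 / t½ = 0.693147 / 0.900 = 0.7702 h⁻¹
t = ln(C₀ / C) / k = ln(11.00 / 2.46) / 0.7702
  = ln(4.472) / 0.7702 = 1.498 / 0.7702 = 1.945 h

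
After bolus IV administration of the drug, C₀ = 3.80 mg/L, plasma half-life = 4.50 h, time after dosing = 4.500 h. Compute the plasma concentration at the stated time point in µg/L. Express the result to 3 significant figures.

1900 µg/L

k = ln2 / t½ = 0.693147 / 4.50 = 0.1540 h⁻¹
t / t½ = 4.500 / 4.50 = 1 half-lives
C = C₀ × (1/2)^1 = 3.800 × 0.5000 = 1.900 mg/L
Convert: 1.900 mg/L × 1000 = 1900 µg/L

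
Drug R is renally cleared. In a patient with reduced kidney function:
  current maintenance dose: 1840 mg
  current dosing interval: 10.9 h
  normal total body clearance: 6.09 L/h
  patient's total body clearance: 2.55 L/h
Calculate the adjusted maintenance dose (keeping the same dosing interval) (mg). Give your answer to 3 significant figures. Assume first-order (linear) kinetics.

To keep the same average steady-state level, dosing rate must scale with clearance.
CL ratio = 2.55 / 6.09 = 0.4187
New dose (same interval) = 1840 × 0.4187 = 770.4 mg

770 mg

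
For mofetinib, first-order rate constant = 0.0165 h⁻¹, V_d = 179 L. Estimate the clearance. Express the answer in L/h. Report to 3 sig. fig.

CL = k × Vd = 0.0165 × 179 = 2.954 L/h

2.95 L/h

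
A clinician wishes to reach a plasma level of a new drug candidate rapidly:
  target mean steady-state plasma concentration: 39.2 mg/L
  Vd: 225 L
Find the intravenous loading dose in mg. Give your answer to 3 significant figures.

8820 mg

LD = Css × Vd = 39.2 × 225 = 8820 mg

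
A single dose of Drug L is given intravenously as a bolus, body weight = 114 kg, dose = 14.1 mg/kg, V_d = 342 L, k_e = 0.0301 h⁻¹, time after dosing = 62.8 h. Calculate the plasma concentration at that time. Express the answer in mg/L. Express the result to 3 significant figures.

Total dose = 14.1 × 114 = 1607 mg
C₀ = Dose / Vd = 1607 / 342 = 4.699 mg/L
C = C₀ · e^(−k·t) = 4.699 × e^(−0.03010 × 62.8)
  = 4.699 × 0.1510 = 0.7095 mg/L

0.710 mg/L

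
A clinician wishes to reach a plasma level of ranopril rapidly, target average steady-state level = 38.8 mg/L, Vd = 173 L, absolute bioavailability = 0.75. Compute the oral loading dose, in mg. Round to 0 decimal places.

LD = Css × Vd / F = 38.8 × 173 / 0.75 = 8950 mg

8950 mg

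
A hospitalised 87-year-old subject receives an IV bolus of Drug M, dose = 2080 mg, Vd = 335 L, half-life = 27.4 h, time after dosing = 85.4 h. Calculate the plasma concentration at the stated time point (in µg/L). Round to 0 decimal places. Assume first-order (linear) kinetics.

716 µg/L

C₀ = Dose / Vd = 2080 / 335 = 6.209 mg/L
k = ln2 / t½ = 0.693147 / 27.4 = 0.02530 h⁻¹
C = C₀ · e^(−k·t) = 6.209 × e^(−0.02530 × 85.4)
  = 6.209 × 0.1153 = 0.7159 mg/L
Convert: 0.7159 mg/L × 1000 = 715.9 µg/L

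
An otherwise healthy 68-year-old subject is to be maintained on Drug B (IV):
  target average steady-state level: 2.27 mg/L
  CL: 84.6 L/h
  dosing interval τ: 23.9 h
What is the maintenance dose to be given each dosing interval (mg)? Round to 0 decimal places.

4590 mg

At steady state, Dose/τ = Css × CL.
Dose = Css × CL × τ = 2.27 × 84.60 × 23.9 = 4590 mg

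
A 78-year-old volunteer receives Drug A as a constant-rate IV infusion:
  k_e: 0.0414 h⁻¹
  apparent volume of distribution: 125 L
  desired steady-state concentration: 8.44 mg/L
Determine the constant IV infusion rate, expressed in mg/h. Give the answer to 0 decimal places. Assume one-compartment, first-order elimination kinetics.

CL = k × Vd = 0.04140 × 125 = 5.175 L/h
At steady state, infusion rate R₀ = Css × CL = 8.44 × 5.175 = 43.68 mg/h

44 mg/h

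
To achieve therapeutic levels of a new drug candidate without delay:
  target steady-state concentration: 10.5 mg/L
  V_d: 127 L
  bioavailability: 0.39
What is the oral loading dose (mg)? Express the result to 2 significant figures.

LD = Css × Vd / F = 10.5 × 127 / 0.39 = 3419 mg

3400 mg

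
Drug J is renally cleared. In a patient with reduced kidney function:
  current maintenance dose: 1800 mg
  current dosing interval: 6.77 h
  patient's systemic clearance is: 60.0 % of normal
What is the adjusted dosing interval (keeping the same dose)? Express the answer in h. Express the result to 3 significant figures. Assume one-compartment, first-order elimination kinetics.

11.3 h

To keep the same average steady-state level, dosing rate must scale with clearance.
CL ratio = 60.0 / 100 = 0.6000
New interval (same dose) = 6.77 / 0.6000 = 11.28 h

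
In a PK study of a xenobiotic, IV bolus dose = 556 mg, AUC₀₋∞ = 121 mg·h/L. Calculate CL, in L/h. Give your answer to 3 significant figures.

CL = Dose / AUC = 556 / 121 = 4.595 L/h

4.60 L/h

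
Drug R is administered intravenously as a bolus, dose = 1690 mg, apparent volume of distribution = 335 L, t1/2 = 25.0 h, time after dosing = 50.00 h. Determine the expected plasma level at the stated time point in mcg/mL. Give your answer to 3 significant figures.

1.26 mcg/mL

C₀ = Dose / Vd = 1690 / 335 = 5.045 mg/L
k = ln2 / t½ = 0.693147 / 25.0 = 0.02773 h⁻¹
t / t½ = 50.00 / 25.0 = 2 half-lives
C = C₀ × (1/2)^2 = 5.045 × 0.2500 = 1.261 mg/L
(1.261 mg/L = 1.261 mcg/mL)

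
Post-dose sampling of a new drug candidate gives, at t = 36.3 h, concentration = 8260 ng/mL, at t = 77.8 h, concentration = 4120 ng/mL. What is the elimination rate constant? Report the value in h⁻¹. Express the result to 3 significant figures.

k = ln(C₁/C₂) / (t₂ − t₁) = ln(8260/4120) / (77.8 − 36.3)
  = 0.6956 / 41.50 = 0.01676 h⁻¹

0.0168 h⁻¹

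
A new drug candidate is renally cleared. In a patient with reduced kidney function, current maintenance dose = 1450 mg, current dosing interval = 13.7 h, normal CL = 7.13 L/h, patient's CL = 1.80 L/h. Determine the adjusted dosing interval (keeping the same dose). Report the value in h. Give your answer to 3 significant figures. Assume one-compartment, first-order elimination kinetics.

54.3 h

To keep the same average steady-state level, dosing rate must scale with clearance.
CL ratio = 1.80 / 7.13 = 0.2525
New interval (same dose) = 13.7 / 0.2525 = 54.26 h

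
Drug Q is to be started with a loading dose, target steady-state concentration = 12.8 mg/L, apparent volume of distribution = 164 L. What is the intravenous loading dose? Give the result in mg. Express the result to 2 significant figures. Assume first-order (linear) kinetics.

LD = Css × Vd = 12.8 × 164 = 2099 mg

2100 mg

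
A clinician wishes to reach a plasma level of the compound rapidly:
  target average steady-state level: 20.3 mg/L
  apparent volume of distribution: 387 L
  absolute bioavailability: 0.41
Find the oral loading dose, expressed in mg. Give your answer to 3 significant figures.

LD = Css × Vd / F = 20.3 × 387 / 0.41 = 19160 mg

19200 mg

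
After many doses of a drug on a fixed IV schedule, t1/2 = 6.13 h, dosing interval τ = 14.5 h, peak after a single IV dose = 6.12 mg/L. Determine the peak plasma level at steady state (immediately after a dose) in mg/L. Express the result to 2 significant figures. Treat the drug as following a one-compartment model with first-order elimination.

k = ln2 / t½ = 0.693147 / 6.13 = 0.1131 h⁻¹
e^(−kτ) = e^(−0.1131 × 14.5) = 0.1940
Accumulation ratio R = 1 / (1 − e^(−kτ)) = 1 / (1 − 0.1940) = 1.241
Steady-state peak = C₀ × R = 6.12 × 1.241 = 7.595 mg/L

7.6 mg/L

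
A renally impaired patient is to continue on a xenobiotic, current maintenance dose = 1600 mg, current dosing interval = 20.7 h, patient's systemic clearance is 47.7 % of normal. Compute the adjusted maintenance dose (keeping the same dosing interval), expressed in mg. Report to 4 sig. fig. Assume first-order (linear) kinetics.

To keep the same average steady-state level, dosing rate must scale with clearance.
CL ratio = 47.7 / 100 = 0.4770
New dose (same interval) = 1600 × 0.4770 = 763.2 mg

763.2 mg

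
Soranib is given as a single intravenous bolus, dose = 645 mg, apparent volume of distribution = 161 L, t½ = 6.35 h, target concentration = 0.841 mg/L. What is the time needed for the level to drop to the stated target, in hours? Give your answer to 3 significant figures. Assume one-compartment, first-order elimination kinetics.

C₀ = Dose / Vd = 645.0 / 161 = 4.006 mg/L
k = ln2 / t½ = 0.693147 / 6.35 = 0.1092 h⁻¹
t = ln(C₀ / C) / k = ln(4.006 / 0.841) / 0.1092
  = ln(4.763) / 0.1092 = 1.561 / 0.1092 = 14.29 h

14.3 h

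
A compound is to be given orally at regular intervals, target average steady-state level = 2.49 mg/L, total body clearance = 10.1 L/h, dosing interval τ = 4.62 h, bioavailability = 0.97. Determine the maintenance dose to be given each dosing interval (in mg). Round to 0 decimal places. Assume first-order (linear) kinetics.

At steady state, F × (Dose/τ) = Css × CL.
Dose = Css × CL × τ / F = 2.49 × 10.10 × 4.62 / 0.97 = 119.8 mg

120 mg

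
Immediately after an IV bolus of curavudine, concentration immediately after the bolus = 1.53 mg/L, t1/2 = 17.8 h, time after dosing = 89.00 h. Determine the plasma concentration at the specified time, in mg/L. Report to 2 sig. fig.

k = ln2 / t½ = 0.693147 / 17.8 = 0.03894 h⁻¹
t / t½ = 89.00 / 17.8 = 5 half-lives
C = C₀ × (1/2)^5 = 1.530 × 0.03125 = 0.04781 mg/L

0.048 mg/L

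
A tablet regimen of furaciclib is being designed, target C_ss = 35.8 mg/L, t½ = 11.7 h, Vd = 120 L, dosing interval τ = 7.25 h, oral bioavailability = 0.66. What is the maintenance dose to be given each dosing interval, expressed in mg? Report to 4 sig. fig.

k = ln2 / t½ = 0.693147 / 11.7 = 0.05924 h⁻¹
CL = k × Vd = 0.05924 × 120 = 7.109 L/h
At steady state, F × (Dose/τ) = Css × CL.
Dose = Css × CL × τ / F = 35.8 × 7.109 × 7.25 / 0.66 = 2796 mg

2796 mg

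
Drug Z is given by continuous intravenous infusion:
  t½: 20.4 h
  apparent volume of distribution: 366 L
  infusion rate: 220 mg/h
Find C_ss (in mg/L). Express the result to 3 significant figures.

k = ln2 / t½ = 0.693147 / 20.4 = 0.03398 h⁻¹
CL = k × Vd = 0.03398 × 366 = 12.44 L/h
At steady state Css = R₀ / CL = 220 / 12.44 = 17.68 mg/L

17.7 mg/L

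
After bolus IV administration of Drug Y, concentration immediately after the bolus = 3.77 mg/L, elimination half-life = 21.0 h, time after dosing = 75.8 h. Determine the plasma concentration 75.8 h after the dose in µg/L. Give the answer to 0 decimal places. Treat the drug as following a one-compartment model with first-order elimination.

k = ln2 / t½ = 0.693147 / 21.0 = 0.03301 h⁻¹
C = C₀ · e^(−k·t) = 3.770 × e^(−0.03301 × 75.8)
  = 3.770 × 0.08191 = 0.3088 mg/L
Convert: 0.3088 mg/L × 1000 = 308.8 µg/L

309 µg/L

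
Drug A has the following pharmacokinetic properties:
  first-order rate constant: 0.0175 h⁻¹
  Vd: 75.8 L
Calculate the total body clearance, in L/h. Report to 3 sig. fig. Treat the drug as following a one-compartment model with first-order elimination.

CL = k × Vd = 0.0175 × 75.8 = 1.327 L/h

1.33 L/h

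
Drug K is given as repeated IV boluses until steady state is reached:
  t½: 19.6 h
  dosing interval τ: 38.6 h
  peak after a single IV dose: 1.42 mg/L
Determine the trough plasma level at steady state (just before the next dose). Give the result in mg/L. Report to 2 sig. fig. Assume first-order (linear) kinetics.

0.49 mg/L

k = ln2 / t½ = 0.693147 / 19.6 = 0.03536 h⁻¹
e^(−kτ) = e^(−0.03536 × 38.6) = 0.2554
Accumulation ratio R = 1 / (1 − e^(−kτ)) = 1 / (1 − 0.2554) = 1.343
Steady-state trough = C₀ × R × e^(−kτ) = 1.42 × 1.343 × 0.2554 = 0.4871 mg/L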